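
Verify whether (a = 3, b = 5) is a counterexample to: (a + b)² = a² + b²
Substituting a = 3, b = 5:
LHS = (3 + 5)² = 64
RHS = 3² + 5² = 34

Since LHS ≠ RHS, this pair disproves the claim.

Answer: Yes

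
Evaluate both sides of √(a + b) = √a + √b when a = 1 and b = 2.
LHS = √(1 + 2) = √(3) ≈ 1.732
RHS = √1 + √2 = 1 + √(2) ≈ 2.414

LHS ≠ RHS (they differ by about 0.6822), so the equation does not hold here.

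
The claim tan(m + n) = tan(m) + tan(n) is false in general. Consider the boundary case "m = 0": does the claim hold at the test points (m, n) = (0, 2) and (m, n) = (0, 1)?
At (0, 2): LHS = tan(2) ≈ -2.185, RHS = tan(2) ≈ -2.185 → equal
At (0, 1): LHS = tan(1) ≈ 1.557, RHS = tan(1) ≈ 1.557 → equal

So the claim does hold at both of these boundary points, even though it is not an identity.

Answer: Yes, holds at both test points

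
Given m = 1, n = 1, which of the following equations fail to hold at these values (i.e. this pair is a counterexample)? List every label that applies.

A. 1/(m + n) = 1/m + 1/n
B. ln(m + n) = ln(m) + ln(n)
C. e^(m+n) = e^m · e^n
Evaluating each claim at the given values:
A. LHS = 1/2, RHS = 2 → fails here (LHS ≠ RHS)
B. LHS = ln(2) ≈ 0.6931, RHS = 0 → fails here (LHS ≠ RHS)
C. LHS = e^2 ≈ 7.389, RHS = e^2 ≈ 7.389 → holds here (LHS = RHS)

Answer: A, B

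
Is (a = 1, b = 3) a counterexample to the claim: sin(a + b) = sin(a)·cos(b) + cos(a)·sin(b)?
Substituting a = 1, b = 3:
LHS = sin(1 + 3) = sin(4) ≈ -0.7568
RHS = sin(1)·cos(3) + cos(1)·sin(3) = sin(1)·cos(3) + sin(3)·cos(1) ≈ -0.7568

The sides agree, so this pair does not disprove the claim.

Answer: No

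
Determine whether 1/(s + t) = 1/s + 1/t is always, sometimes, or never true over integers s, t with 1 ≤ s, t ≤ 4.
Never true

The claim fails for every pair in the range. For instance at (s, t) = (2, 2): LHS = 1/4, RHS = 1.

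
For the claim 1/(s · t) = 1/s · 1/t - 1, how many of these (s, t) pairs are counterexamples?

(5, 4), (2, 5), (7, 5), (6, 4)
Testing each pair:
(5, 4): LHS = 1/20, RHS = -19/20 → counterexample
(2, 5): LHS = 1/10, RHS = -9/10 → counterexample
(7, 5): LHS = 1/35, RHS = -34/35 → counterexample
(6, 4): LHS = 1/24, RHS = -23/24 → counterexample

That makes 4 counterexamples.

Answer: 4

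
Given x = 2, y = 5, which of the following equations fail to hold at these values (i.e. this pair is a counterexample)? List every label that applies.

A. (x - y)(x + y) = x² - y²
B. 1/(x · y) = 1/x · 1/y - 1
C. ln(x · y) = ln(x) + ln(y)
B

Evaluating each claim at the given values:
A. LHS = -21, RHS = -21 → holds here (LHS = RHS)
B. LHS = 1/10, RHS = -9/10 → fails here (LHS ≠ RHS)
C. LHS = ln(10) ≈ 2.303, RHS = ln(2) + ln(5) ≈ 2.303 → holds here (LHS = RHS)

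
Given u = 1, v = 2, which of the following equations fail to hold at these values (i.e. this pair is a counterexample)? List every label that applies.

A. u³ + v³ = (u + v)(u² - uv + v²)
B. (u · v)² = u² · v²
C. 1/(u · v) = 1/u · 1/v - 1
C

Evaluating each claim at the given values:
A. LHS = 9, RHS = 9 → holds here (LHS = RHS)
B. LHS = 4, RHS = 4 → holds here (LHS = RHS)
C. LHS = 1/2, RHS = -1/2 → fails here (LHS ≠ RHS)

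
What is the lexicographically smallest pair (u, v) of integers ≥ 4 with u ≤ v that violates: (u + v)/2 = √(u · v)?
(u, v) = (4, 5)

At (4, 4): both sides equal 4, so it holds there.

Substituting (4, 5) into the claim:
LHS = (4 + 5)/2 = 9/2
RHS = √(4 · 5) = 2·√(5) ≈ 4.472

Since LHS ≠ RHS, this pair disproves the claim, and no lexicographically smaller pair (u ≤ v, integers ≥ 4) does.

For instance (10, 11) is also a counterexample (LHS = 21/2, RHS = √(110) ≈ 10.49), but it's lexicographically larger.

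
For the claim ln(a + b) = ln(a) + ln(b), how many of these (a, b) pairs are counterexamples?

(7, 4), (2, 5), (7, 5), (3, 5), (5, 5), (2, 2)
Testing each pair:
(7, 4): LHS = ln(11) ≈ 2.398, RHS = ln(4) + ln(7) ≈ 3.332 → counterexample
(2, 5): LHS = ln(7) ≈ 1.946, RHS = ln(2) + ln(5) ≈ 2.303 → counterexample
(7, 5): LHS = ln(12) ≈ 2.485, RHS = ln(5) + ln(7) ≈ 3.555 → counterexample
(3, 5): LHS = ln(8) ≈ 2.079, RHS = ln(3) + ln(5) ≈ 2.708 → counterexample
(5, 5): LHS = ln(10) ≈ 2.303, RHS = 2·ln(5) ≈ 3.219 → counterexample
(2, 2): LHS = ln(4) ≈ 1.386, RHS = 2·ln(2) ≈ 1.386 → satisfies claim

That makes 5 counterexamples.

Answer: 5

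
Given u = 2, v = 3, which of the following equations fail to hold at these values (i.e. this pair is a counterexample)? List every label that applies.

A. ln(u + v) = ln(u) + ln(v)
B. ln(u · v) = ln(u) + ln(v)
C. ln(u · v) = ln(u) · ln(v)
Evaluating each claim at the given values:
A. LHS = ln(5) ≈ 1.609, RHS = ln(2) + ln(3) ≈ 1.792 → fails here (LHS ≠ RHS)
B. LHS = ln(6) ≈ 1.792, RHS = ln(2) + ln(3) ≈ 1.792 → holds here (LHS = RHS)
C. LHS = ln(6) ≈ 1.792, RHS = ln(2)·ln(3) ≈ 0.7615 → fails here (LHS ≠ RHS)

Answer: A, C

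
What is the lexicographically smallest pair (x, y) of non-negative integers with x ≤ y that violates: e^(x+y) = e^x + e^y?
(x, y) = (0, 0)

Substituting (0, 0) into the claim:
LHS = e^(0+0) = 1
RHS = e^0 + e^0 = 2

Since LHS ≠ RHS, this pair disproves the claim, and no lexicographically smaller pair (x ≤ y, non-negative integers) does.

For instance (2, 5) is also a counterexample (LHS = e^7 ≈ 1097, RHS = e^2 + e^5 ≈ 155.8), but it's lexicographically larger.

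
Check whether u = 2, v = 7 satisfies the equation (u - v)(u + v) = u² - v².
Holds

Substituting u = 2, v = 7:

LHS = (2 - 7)(2 + 7) = -45
RHS = 2² - 7² = -45

LHS = RHS, so the equation holds at this point.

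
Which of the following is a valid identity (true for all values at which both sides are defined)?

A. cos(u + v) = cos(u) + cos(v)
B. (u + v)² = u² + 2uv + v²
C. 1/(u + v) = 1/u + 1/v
A: fails at (4, 4) — LHS = cos(8) ≈ -0.1455, RHS = 2·cos(4) ≈ -1.307.
B: holds — e.g. at (4, 4), both sides equal 64.
C: fails at (4, 4) — LHS = 1/8, RHS = 1/2.

Answer: B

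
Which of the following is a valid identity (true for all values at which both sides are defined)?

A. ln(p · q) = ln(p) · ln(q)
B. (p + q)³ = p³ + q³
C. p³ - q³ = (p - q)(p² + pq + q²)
A: fails at (2, 7) — LHS = ln(14) ≈ 2.639, RHS = ln(2)·ln(7) ≈ 1.349.
B: fails at (4, 6) — LHS = 1000, RHS = 280.
C: holds — e.g. at (1, 5), both sides equal -124.

Answer: C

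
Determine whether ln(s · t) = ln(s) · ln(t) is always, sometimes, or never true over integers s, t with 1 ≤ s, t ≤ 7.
It holds at (s, t) = (1, 1) (both sides equal 0), but fails at (s, t) = (6, 2) (LHS = ln(12) ≈ 2.485, RHS = ln(2)·ln(6) ≈ 1.242).

Answer: Sometimes true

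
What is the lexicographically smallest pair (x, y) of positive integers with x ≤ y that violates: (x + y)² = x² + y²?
(x, y) = (1, 1)

Substituting (1, 1) into the claim:
LHS = (1 + 1)² = 4
RHS = 1² + 1² = 2

Since LHS ≠ RHS, this pair disproves the claim, and no lexicographically smaller pair (x ≤ y, positive integers) does.

For instance (4, 6) is also a counterexample (LHS = 100, RHS = 52), but it's lexicographically larger.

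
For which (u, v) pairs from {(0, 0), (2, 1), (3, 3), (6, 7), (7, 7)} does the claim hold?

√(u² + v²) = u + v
Testing each pair:
(0, 0): LHS = 0, RHS = 0 → holds
(2, 1): LHS = √(5) ≈ 2.236, RHS = 3 → fails
(3, 3): LHS = 3·√(2) ≈ 4.243, RHS = 6 → fails
(6, 7): LHS = √(85) ≈ 9.22, RHS = 13 → fails
(7, 7): LHS = 7·√(2) ≈ 9.899, RHS = 14 → fails

1 of 5 pairs satisfies the claim.

Answer: (0, 0)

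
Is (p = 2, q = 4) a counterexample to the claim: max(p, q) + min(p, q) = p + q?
No

Substituting p = 2, q = 4:
LHS = max(2, 4) + min(2, 4) = 6
RHS = 2 + 4 = 6

The sides agree, so this pair does not disprove the claim.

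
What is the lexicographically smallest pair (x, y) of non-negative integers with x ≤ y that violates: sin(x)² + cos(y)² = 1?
(x, y) = (0, 1)

Substituting (0, 1) into the claim:
LHS = sin(0)² + cos(1)² = cos(1)² ≈ 0.2919
RHS = 1

Since LHS ≠ RHS, this pair disproves the claim, and no lexicographically smaller pair (x ≤ y, non-negative integers) does.

For instance (2, 5) is also a counterexample (LHS = cos(5)² + sin(2)² ≈ 0.9073, RHS = 1), but it's lexicographically larger.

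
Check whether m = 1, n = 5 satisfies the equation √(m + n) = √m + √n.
Substituting m = 1, n = 5:

LHS = √(1 + 5) = √(6) ≈ 2.449
RHS = √1 + √5 = 1 + √(5) ≈ 3.236

LHS ≠ RHS, so the equation does not hold at this point.

Answer: Fails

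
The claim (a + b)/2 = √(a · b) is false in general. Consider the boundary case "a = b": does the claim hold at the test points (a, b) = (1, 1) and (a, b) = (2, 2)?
At (1, 1): LHS = 1, RHS = 1 → equal
At (2, 2): LHS = 2, RHS = 2 → equal

So the claim does hold at both of these boundary points, even though it is not an identity.

Answer: Yes, holds at both test points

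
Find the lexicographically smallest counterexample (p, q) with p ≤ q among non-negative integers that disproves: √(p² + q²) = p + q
At (0, 4): both sides equal 4, so it holds there.

Substituting (1, 1) into the claim:
LHS = √(1² + 1²) = √(2) ≈ 1.414
RHS = 1 + 1 = 2

Since LHS ≠ RHS, this pair disproves the claim, and no lexicographically smaller pair (p ≤ q, non-negative integers) does.

For instance (4, 6) is also a counterexample (LHS = 2·√(13) ≈ 7.211, RHS = 10), but it's lexicographically larger.

Answer: (p, q) = (1, 1)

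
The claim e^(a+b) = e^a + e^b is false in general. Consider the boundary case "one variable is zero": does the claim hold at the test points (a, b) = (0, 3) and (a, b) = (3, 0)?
No, fails at both test points

At (0, 3): LHS = e^3 ≈ 20.09 ≠ RHS = 1 + e^3 ≈ 21.09
At (3, 0): LHS = e^3 ≈ 20.09 ≠ RHS = 1 + e^3 ≈ 21.09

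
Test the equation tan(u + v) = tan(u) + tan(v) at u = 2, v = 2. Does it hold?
Fails

Substituting u = 2, v = 2:

LHS = tan(2 + 2) = tan(4) ≈ 1.158
RHS = tan(2) + tan(2) = 2·tan(2) ≈ -4.37

LHS ≠ RHS, so the equation does not hold at this point.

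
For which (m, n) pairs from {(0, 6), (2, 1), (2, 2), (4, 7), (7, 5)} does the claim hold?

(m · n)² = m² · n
Testing each pair:
(0, 6): LHS = 0, RHS = 0 → holds
(2, 1): LHS = 4, RHS = 4 → holds
(2, 2): LHS = 16, RHS = 8 → fails
(4, 7): LHS = 784, RHS = 112 → fails
(7, 5): LHS = 1225, RHS = 245 → fails

2 of 5 pairs satisfy the claim.

Answer: (0, 6), (2, 1)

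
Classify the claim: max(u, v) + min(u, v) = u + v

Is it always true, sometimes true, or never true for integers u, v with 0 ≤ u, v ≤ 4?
Always true

The identity holds for every pair in the range. For instance at (u, v) = (2, 4): both sides equal 6.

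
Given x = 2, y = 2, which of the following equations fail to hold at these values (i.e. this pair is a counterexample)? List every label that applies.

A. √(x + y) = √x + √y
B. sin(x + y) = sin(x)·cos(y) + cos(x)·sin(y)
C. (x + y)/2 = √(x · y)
Evaluating each claim at the given values:
A. LHS = 2, RHS = 2·√(2) ≈ 2.828 → fails here (LHS ≠ RHS)
B. LHS = sin(4) ≈ -0.7568, RHS = 2·sin(2)·cos(2) ≈ -0.7568 → holds here (LHS = RHS)
C. LHS = 2, RHS = 2 → holds here (LHS = RHS)

Answer: A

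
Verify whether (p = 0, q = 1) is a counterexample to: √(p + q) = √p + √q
Substituting p = 0, q = 1:
LHS = √(0 + 1) = 1
RHS = √0 + √1 = 1

The sides agree, so this pair does not disprove the claim.

Answer: No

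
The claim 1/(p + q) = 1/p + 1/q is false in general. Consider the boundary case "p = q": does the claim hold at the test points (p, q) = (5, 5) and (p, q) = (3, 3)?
No, fails at both test points

At (5, 5): LHS = 1/10 ≠ RHS = 2/5
At (3, 3): LHS = 1/6 ≠ RHS = 2/3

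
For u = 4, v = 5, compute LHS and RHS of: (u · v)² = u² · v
LHS = (4 · 5)² = 400
RHS = 4² · 5 = 80

LHS ≠ RHS, so the equation does not hold here.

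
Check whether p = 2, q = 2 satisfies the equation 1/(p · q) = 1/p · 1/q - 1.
Fails

Substituting p = 2, q = 2:

LHS = 1/(2 · 2) = 1/4
RHS = 1/2 · 1/2 - 1 = -3/4

LHS ≠ RHS, so the equation does not hold at this point.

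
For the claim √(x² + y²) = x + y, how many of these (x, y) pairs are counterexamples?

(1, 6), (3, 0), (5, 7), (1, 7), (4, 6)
4

Testing each pair:
(1, 6): LHS = √(37) ≈ 6.083, RHS = 7 → counterexample
(3, 0): LHS = 3, RHS = 3 → satisfies claim
(5, 7): LHS = √(74) ≈ 8.602, RHS = 12 → counterexample
(1, 7): LHS = 5·√(2) ≈ 7.071, RHS = 8 → counterexample
(4, 6): LHS = 2·√(13) ≈ 7.211, RHS = 10 → counterexample

That makes 4 counterexamples.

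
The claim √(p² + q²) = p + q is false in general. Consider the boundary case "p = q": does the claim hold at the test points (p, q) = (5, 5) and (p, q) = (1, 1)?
At (5, 5): LHS = 5·√(2) ≈ 7.071 ≠ RHS = 10
At (1, 1): LHS = √(2) ≈ 1.414 ≠ RHS = 2

Answer: No, fails at both test points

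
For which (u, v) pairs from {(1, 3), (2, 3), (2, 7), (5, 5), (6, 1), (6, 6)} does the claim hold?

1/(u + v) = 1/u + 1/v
None

Testing each pair:
(1, 3): LHS = 1/4, RHS = 4/3 → fails
(2, 3): LHS = 1/5, RHS = 5/6 → fails
(2, 7): LHS = 1/9, RHS = 9/14 → fails
(5, 5): LHS = 1/10, RHS = 2/5 → fails
(6, 1): LHS = 1/7, RHS = 7/6 → fails
(6, 6): LHS = 1/12, RHS = 1/3 → fails

No pair satisfies the claim.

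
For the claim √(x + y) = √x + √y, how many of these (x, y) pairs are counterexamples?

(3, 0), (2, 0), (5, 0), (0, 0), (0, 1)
Testing each pair:
(3, 0): LHS = √(3) ≈ 1.732, RHS = √(3) ≈ 1.732 → satisfies claim
(2, 0): LHS = √(2) ≈ 1.414, RHS = √(2) ≈ 1.414 → satisfies claim
(5, 0): LHS = √(5) ≈ 2.236, RHS = √(5) ≈ 2.236 → satisfies claim
(0, 0): LHS = 0, RHS = 0 → satisfies claim
(0, 1): LHS = 1, RHS = 1 → satisfies claim

That makes 0 counterexamples.

Answer: 0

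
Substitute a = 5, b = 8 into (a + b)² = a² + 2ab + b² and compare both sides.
LHS = (5 + 8)² = 169
RHS = 5² + 2·5·8 + 8² = 169

LHS = RHS: the two sides agree.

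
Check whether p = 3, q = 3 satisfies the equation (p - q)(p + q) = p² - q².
Holds

Substituting p = 3, q = 3:

LHS = (3 - 3)(3 + 3) = 0
RHS = 3² - 3² = 0

LHS = RHS, so the equation holds at this point.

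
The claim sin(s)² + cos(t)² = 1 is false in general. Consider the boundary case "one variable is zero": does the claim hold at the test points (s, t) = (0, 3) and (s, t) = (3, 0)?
At (0, 3): LHS = cos(3)² ≈ 0.9801 ≠ RHS = 1
At (3, 0): LHS = sin(3)² + 1 ≈ 1.02 ≠ RHS = 1

Answer: No, fails at both test points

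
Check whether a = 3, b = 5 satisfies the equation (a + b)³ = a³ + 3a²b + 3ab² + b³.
Substituting a = 3, b = 5:

LHS = (3 + 5)³ = 512
RHS = 3³ + 3·3²·5 + 3·3·5² + 5³ = 512

LHS = RHS, so the equation holds at this point.

Answer: Holds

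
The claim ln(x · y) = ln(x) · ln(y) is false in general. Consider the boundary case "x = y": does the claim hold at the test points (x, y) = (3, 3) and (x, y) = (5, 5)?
At (3, 3): LHS = ln(9) ≈ 2.197 ≠ RHS = ln(3)² ≈ 1.207
At (5, 5): LHS = ln(25) ≈ 3.219 ≠ RHS = ln(5)² ≈ 2.59

Answer: No, fails at both test points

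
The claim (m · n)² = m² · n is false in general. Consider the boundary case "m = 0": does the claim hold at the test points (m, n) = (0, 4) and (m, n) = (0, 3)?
Yes, holds at both test points

At (0, 4): LHS = 0, RHS = 0 → equal
At (0, 3): LHS = 0, RHS = 0 → equal

So the claim does hold at both of these boundary points, even though it is not an identity.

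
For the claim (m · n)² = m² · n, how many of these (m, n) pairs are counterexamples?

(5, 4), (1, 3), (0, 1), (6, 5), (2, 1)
Testing each pair:
(5, 4): LHS = 400, RHS = 100 → counterexample
(1, 3): LHS = 9, RHS = 3 → counterexample
(0, 1): LHS = 0, RHS = 0 → satisfies claim
(6, 5): LHS = 900, RHS = 180 → counterexample
(2, 1): LHS = 4, RHS = 4 → satisfies claim

That makes 3 counterexamples.

Answer: 3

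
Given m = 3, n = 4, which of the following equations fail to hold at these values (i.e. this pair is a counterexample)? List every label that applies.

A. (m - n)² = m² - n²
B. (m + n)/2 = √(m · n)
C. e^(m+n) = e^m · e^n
Evaluating each claim at the given values:
A. LHS = 1, RHS = -7 → fails here (LHS ≠ RHS)
B. LHS = 7/2, RHS = 2·√(3) ≈ 3.464 → fails here (LHS ≠ RHS)
C. LHS = e^7 ≈ 1097, RHS = e^7 ≈ 1097 → holds here (LHS = RHS)

Answer: A, B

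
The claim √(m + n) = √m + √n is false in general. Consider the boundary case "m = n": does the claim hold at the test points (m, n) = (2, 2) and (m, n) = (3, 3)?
No, fails at both test points

At (2, 2): LHS = 2 ≠ RHS = 2·√(2) ≈ 2.828
At (3, 3): LHS = √(6) ≈ 2.449 ≠ RHS = 2·√(3) ≈ 3.464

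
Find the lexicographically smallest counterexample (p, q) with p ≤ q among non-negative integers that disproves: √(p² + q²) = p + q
(p, q) = (1, 1)

At (0, 0): both sides equal 0, so it holds there.
At (0, 5): both sides equal 5, so it holds there.

Substituting (1, 1) into the claim:
LHS = √(1² + 1²) = √(2) ≈ 1.414
RHS = 1 + 1 = 2

Since LHS ≠ RHS, this pair disproves the claim, and no lexicographically smaller pair (p ≤ q, non-negative integers) does.

For instance (3, 6) is also a counterexample (LHS = 3·√(5) ≈ 6.708, RHS = 9), but it's lexicographically larger.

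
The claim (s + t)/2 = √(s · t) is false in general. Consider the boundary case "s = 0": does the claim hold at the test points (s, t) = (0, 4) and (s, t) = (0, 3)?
At (0, 4): LHS = 2 ≠ RHS = 0
At (0, 3): LHS = 3/2 ≠ RHS = 0

Answer: No, fails at both test points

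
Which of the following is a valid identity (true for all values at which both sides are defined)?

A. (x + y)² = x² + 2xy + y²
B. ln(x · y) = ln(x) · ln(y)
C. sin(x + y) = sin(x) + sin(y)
A

A: holds — e.g. at (1, 2), both sides equal 9.
B: fails at (2, 5) — LHS = ln(10) ≈ 2.303, RHS = ln(2)·ln(5) ≈ 1.116.
C: fails at (1, 1) — LHS = sin(2) ≈ 0.9093, RHS = 2·sin(1) ≈ 1.683.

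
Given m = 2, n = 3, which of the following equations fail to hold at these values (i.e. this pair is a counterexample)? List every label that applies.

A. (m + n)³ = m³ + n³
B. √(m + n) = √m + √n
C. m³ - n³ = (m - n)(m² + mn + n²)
Evaluating each claim at the given values:
A. LHS = 125, RHS = 35 → fails here (LHS ≠ RHS)
B. LHS = √(5) ≈ 2.236, RHS = √(2) + √(3) ≈ 3.146 → fails here (LHS ≠ RHS)
C. LHS = -19, RHS = -19 → holds here (LHS = RHS)

Answer: A, B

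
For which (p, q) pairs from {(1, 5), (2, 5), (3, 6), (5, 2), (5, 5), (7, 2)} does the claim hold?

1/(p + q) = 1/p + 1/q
Testing each pair:
(1, 5): LHS = 1/6, RHS = 6/5 → fails
(2, 5): LHS = 1/7, RHS = 7/10 → fails
(3, 6): LHS = 1/9, RHS = 1/2 → fails
(5, 2): LHS = 1/7, RHS = 7/10 → fails
(5, 5): LHS = 1/10, RHS = 2/5 → fails
(7, 2): LHS = 1/9, RHS = 9/14 → fails

No pair satisfies the claim.

Answer: None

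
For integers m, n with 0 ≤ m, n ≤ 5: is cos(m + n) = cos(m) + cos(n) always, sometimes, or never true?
The claim fails for every pair in the range. For instance at (m, n) = (5, 2): LHS = cos(7) ≈ 0.7539, RHS = cos(2) + cos(5) ≈ -0.1325.

Answer: Never true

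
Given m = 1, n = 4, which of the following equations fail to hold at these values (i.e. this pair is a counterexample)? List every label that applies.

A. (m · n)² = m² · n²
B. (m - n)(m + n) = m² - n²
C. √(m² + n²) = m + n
Evaluating each claim at the given values:
A. LHS = 16, RHS = 16 → holds here (LHS = RHS)
B. LHS = -15, RHS = -15 → holds here (LHS = RHS)
C. LHS = √(17) ≈ 4.123, RHS = 5 → fails here (LHS ≠ RHS)

Answer: C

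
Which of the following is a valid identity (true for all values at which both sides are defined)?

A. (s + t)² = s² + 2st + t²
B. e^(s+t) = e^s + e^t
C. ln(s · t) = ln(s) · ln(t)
A

A: holds — e.g. at (1, 3), both sides equal 16.
B: fails at (1, 5) — LHS = e^6 ≈ 403.4, RHS = e + e^5 ≈ 151.1.
C: fails at (5, 5) — LHS = ln(25) ≈ 3.219, RHS = ln(5)² ≈ 2.59.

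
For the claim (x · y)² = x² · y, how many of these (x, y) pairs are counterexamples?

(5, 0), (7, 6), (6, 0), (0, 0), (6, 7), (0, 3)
2

Testing each pair:
(5, 0): LHS = 0, RHS = 0 → satisfies claim
(7, 6): LHS = 1764, RHS = 294 → counterexample
(6, 0): LHS = 0, RHS = 0 → satisfies claim
(0, 0): LHS = 0, RHS = 0 → satisfies claim
(6, 7): LHS = 1764, RHS = 252 → counterexample
(0, 3): LHS = 0, RHS = 0 → satisfies claim

That makes 2 counterexamples.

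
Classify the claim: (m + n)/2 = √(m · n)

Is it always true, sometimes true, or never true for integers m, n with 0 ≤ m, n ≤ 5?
It holds at (m, n) = (2, 2) (both sides equal 2), but fails at (m, n) = (4, 2) (LHS = 3, RHS = 2·√(2) ≈ 2.828).

Answer: Sometimes true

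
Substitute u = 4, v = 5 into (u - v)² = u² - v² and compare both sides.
LHS = (4 - 5)² = 1
RHS = 4² - 5² = -9

LHS ≠ RHS, so the equation does not hold here.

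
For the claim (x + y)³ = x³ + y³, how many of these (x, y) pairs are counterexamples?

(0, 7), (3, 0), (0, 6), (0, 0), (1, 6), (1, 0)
Testing each pair:
(0, 7): LHS = 343, RHS = 343 → satisfies claim
(3, 0): LHS = 27, RHS = 27 → satisfies claim
(0, 6): LHS = 216, RHS = 216 → satisfies claim
(0, 0): LHS = 0, RHS = 0 → satisfies claim
(1, 6): LHS = 343, RHS = 217 → counterexample
(1, 0): LHS = 1, RHS = 1 → satisfies claim

That makes 1 counterexample.

Answer: 1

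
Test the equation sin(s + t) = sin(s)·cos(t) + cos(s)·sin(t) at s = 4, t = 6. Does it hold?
Substituting s = 4, t = 6:

LHS = sin(4 + 6) = sin(10) ≈ -0.544
RHS = sin(4)·cos(6) + cos(4)·sin(6) = sin(4)·cos(6) + sin(6)·cos(4) ≈ -0.544

LHS = RHS, so the equation holds at this point.

Answer: Holds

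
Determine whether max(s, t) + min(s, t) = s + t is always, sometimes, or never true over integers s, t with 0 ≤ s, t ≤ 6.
Always true

The identity holds for every pair in the range. For instance at (s, t) = (1, 2): both sides equal 3.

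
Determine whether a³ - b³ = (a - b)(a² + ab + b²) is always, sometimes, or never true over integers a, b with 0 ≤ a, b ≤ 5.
The identity holds for every pair in the range. For instance at (a, b) = (3, 3): both sides equal 0.

Answer: Always true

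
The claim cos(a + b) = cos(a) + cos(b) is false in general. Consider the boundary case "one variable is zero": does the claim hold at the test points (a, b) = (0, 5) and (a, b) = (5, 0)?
At (0, 5): LHS = cos(5) ≈ 0.2837 ≠ RHS = cos(5) + 1 ≈ 1.284
At (5, 0): LHS = cos(5) ≈ 0.2837 ≠ RHS = cos(5) + 1 ≈ 1.284

Answer: No, fails at both test points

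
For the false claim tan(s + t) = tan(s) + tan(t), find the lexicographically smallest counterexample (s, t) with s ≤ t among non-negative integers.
Substituting (1, 1) into the claim:
LHS = tan(1 + 1) = tan(2) ≈ -2.185
RHS = tan(1) + tan(1) = 2·tan(1) ≈ 3.115

Since LHS ≠ RHS, this pair disproves the claim, and no lexicographically smaller pair (s ≤ t, non-negative integers) does.

For instance (1, 4) is also a counterexample (LHS = tan(5) ≈ -3.381, RHS = tan(4) + tan(1) ≈ 2.715), but it's lexicographically larger.

Answer: (s, t) = (1, 1)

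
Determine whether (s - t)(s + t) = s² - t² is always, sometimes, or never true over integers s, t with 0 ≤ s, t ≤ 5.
The identity holds for every pair in the range. For instance at (s, t) = (0, 3): both sides equal -9.

Answer: Always true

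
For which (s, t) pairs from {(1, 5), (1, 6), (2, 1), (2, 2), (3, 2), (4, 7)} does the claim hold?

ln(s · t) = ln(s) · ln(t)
Testing each pair:
(1, 5): LHS = ln(5) ≈ 1.609, RHS = 0 → fails
(1, 6): LHS = ln(6) ≈ 1.792, RHS = 0 → fails
(2, 1): LHS = ln(2) ≈ 0.6931, RHS = 0 → fails
(2, 2): LHS = ln(4) ≈ 1.386, RHS = ln(2)² ≈ 0.4805 → fails
(3, 2): LHS = ln(6) ≈ 1.792, RHS = ln(2)·ln(3) ≈ 0.7615 → fails
(4, 7): LHS = ln(28) ≈ 3.332, RHS = ln(4)·ln(7) ≈ 2.698 → fails

No pair satisfies the claim.

Answer: None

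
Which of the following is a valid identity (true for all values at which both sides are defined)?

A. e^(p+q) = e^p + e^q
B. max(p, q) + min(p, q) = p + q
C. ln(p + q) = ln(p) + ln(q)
B

A: fails at (1, 4) — LHS = e^5 ≈ 148.4, RHS = e + e^4 ≈ 57.32.
B: holds — e.g. at (4, 4), both sides equal 8.
C: fails at (1, 5) — LHS = ln(6) ≈ 1.792, RHS = ln(5) ≈ 1.609.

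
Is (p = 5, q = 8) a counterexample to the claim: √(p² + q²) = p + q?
Substituting p = 5, q = 8:
LHS = √(5² + 8²) = √(89) ≈ 9.434
RHS = 5 + 8 = 13

Since LHS ≠ RHS, this pair disproves the claim.

Answer: Yes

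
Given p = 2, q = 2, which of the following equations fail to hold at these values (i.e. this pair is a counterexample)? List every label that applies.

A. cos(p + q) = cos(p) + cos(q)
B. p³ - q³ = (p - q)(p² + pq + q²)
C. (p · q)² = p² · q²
A

Evaluating each claim at the given values:
A. LHS = cos(4) ≈ -0.6536, RHS = 2·cos(2) ≈ -0.8323 → fails here (LHS ≠ RHS)
B. LHS = 0, RHS = 0 → holds here (LHS = RHS)
C. LHS = 16, RHS = 16 → holds here (LHS = RHS)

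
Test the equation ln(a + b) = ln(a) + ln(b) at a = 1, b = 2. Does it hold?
Substituting a = 1, b = 2:

LHS = ln(1 + 2) = ln(3) ≈ 1.099
RHS = ln(1) + ln(2) = ln(2) ≈ 0.6931

LHS ≠ RHS, so the equation does not hold at this point.

Answer: Fails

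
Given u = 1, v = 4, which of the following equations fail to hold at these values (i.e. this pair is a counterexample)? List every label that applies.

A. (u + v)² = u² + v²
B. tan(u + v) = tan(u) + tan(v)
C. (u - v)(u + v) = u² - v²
A, B

Evaluating each claim at the given values:
A. LHS = 25, RHS = 17 → fails here (LHS ≠ RHS)
B. LHS = tan(5) ≈ -3.381, RHS = tan(4) + tan(1) ≈ 2.715 → fails here (LHS ≠ RHS)
C. LHS = -15, RHS = -15 → holds here (LHS = RHS)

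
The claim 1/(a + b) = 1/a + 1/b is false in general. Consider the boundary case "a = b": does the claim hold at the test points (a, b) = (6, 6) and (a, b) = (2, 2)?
At (6, 6): LHS = 1/12 ≠ RHS = 1/3
At (2, 2): LHS = 1/4 ≠ RHS = 1

Answer: No, fails at both test points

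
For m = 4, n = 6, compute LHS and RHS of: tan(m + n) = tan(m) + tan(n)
LHS = tan(4 + 6) = tan(10) ≈ 0.6484
RHS = tan(4) + tan(6) ≈ 0.8668

LHS ≠ RHS (they differ by about 0.2185), so the equation does not hold here.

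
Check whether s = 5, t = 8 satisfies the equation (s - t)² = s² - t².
Fails

Substituting s = 5, t = 8:

LHS = (5 - 8)² = 9
RHS = 5² - 8² = -39

LHS ≠ RHS, so the equation does not hold at this point.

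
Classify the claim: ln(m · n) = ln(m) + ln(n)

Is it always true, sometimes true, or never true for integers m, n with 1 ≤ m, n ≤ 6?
Always true

The identity holds for every pair in the range. For instance at (m, n) = (5, 1): both sides equal ln(5) ≈ 1.609.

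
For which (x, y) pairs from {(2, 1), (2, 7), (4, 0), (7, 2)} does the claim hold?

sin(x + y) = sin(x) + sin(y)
Testing each pair:
(2, 1): LHS = sin(3) ≈ 0.1411, RHS = sin(1) + sin(2) ≈ 1.751 → fails
(2, 7): LHS = sin(9) ≈ 0.4121, RHS = sin(7) + sin(2) ≈ 1.566 → fails
(4, 0): LHS = sin(4) ≈ -0.7568, RHS = sin(4) ≈ -0.7568 → holds
(7, 2): LHS = sin(9) ≈ 0.4121, RHS = sin(7) + sin(2) ≈ 1.566 → fails

1 of 4 pairs satisfies the claim.

Answer: (4, 0)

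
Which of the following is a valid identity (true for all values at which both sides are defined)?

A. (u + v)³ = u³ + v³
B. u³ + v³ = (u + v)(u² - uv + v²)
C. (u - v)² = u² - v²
B

A: fails at (2, 7) — LHS = 729, RHS = 351.
B: holds — e.g. at (5, 5), both sides equal 250.
C: fails at (2, 7) — LHS = 25, RHS = -45.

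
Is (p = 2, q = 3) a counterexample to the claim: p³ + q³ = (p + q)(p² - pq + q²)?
No

Substituting p = 2, q = 3:
LHS = 2³ + 3³ = 35
RHS = (2 + 3)(2² - 2·3 + 3²) = 35

The sides agree, so this pair does not disprove the claim.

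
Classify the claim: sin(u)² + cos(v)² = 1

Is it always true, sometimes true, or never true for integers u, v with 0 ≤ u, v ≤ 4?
It holds at (u, v) = (3, 3) (both sides equal 1), but fails at (u, v) = (3, 4) (LHS = sin(3)² + cos(4)² ≈ 0.4472, RHS = 1).

Answer: Sometimes true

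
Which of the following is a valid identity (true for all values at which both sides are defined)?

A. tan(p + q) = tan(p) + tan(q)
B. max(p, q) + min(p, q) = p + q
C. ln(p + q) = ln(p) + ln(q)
A: fails at (3, 3) — LHS = tan(6) ≈ -0.291, RHS = 2·tan(3) ≈ -0.2851.
B: holds — e.g. at (1, 1), both sides equal 2.
C: fails at (6, 7) — LHS = ln(13) ≈ 2.565, RHS = ln(6) + ln(7) ≈ 3.738.

Answer: B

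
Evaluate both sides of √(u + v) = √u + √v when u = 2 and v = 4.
LHS = √(2 + 4) = √(6) ≈ 2.449
RHS = √2 + √4 = √(2) + 2 ≈ 3.414

LHS ≠ RHS (they differ by about 0.9647), so the equation does not hold here.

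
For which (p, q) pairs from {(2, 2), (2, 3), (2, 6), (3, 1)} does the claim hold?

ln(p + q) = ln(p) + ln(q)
(2, 2)

Testing each pair:
(2, 2): LHS = ln(4) ≈ 1.386, RHS = 2·ln(2) ≈ 1.386 → holds
(2, 3): LHS = ln(5) ≈ 1.609, RHS = ln(2) + ln(3) ≈ 1.792 → fails
(2, 6): LHS = ln(8) ≈ 2.079, RHS = ln(2) + ln(6) ≈ 2.485 → fails
(3, 1): LHS = ln(4) ≈ 1.386, RHS = ln(3) ≈ 1.099 → fails

1 of 4 pairs satisfies the claim.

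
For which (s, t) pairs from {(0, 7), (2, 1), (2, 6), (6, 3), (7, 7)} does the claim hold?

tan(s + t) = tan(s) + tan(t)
(0, 7)

Testing each pair:
(0, 7): LHS = tan(7) ≈ 0.8714, RHS = tan(7) ≈ 0.8714 → holds
(2, 1): LHS = tan(3) ≈ -0.1425, RHS = tan(2) + tan(1) ≈ -0.6276 → fails
(2, 6): LHS = tan(8) ≈ -6.8, RHS = tan(2) + tan(6) ≈ -2.476 → fails
(6, 3): LHS = tan(9) ≈ -0.4523, RHS = tan(6) + tan(3) ≈ -0.4336 → fails
(7, 7): LHS = tan(14) ≈ 7.245, RHS = 2·tan(7) ≈ 1.743 → fails

1 of 5 pairs satisfies the claim.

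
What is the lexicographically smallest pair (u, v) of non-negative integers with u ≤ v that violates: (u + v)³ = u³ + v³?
(u, v) = (1, 1)

Substituting (1, 1) into the claim:
LHS = (1 + 1)³ = 8
RHS = 1³ + 1³ = 2

Since LHS ≠ RHS, this pair disproves the claim, and no lexicographically smaller pair (u ≤ v, non-negative integers) does.

For instance (4, 4) is also a counterexample (LHS = 512, RHS = 128), but it's lexicographically larger.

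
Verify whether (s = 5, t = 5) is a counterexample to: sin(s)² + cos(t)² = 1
No

Substituting s = 5, t = 5:
LHS = sin(5)² + cos(5)² = 1
RHS = 1

The sides agree, so this pair does not disprove the claim.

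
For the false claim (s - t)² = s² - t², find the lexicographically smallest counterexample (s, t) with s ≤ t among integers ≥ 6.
Substituting (6, 7) into the claim:
LHS = (6 - 7)² = 1
RHS = 6² - 7² = -13

Since LHS ≠ RHS, this pair disproves the claim, and no lexicographically smaller pair (s ≤ t, integers ≥ 6) does.

For instance (9, 10) is also a counterexample (LHS = 1, RHS = -19), but it's lexicographically larger.

Answer: (s, t) = (6, 7)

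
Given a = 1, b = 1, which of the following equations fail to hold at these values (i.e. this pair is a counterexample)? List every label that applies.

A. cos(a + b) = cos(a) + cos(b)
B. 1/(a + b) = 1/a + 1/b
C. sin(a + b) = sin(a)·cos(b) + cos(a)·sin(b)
Evaluating each claim at the given values:
A. LHS = cos(2) ≈ -0.4161, RHS = 2·cos(1) ≈ 1.081 → fails here (LHS ≠ RHS)
B. LHS = 1/2, RHS = 2 → fails here (LHS ≠ RHS)
C. LHS = sin(2) ≈ 0.9093, RHS = 2·sin(1)·cos(1) ≈ 0.9093 → holds here (LHS = RHS)

Answer: A, B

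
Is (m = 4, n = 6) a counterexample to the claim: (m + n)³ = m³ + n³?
Substituting m = 4, n = 6:
LHS = (4 + 6)³ = 1000
RHS = 4³ + 6³ = 280

Since LHS ≠ RHS, this pair disproves the claim.

Answer: Yes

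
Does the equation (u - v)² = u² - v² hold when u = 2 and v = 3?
Fails

Substituting u = 2, v = 3:

LHS = (2 - 3)² = 1
RHS = 2² - 3² = -5

LHS ≠ RHS, so the equation does not hold at this point.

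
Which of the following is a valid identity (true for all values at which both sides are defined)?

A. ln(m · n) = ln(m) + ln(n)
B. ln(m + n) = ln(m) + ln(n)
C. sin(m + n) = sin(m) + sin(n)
A

A: holds — e.g. at (4, 5), both sides equal ln(20) ≈ 2.996.
B: fails at (5, 8) — LHS = ln(13) ≈ 2.565, RHS = ln(5) + ln(8) ≈ 3.689.
C: fails at (4, 6) — LHS = sin(10) ≈ -0.544, RHS = sin(4) + sin(6) ≈ -1.036.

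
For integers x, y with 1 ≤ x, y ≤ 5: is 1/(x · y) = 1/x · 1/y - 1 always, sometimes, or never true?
The claim fails for every pair in the range. For instance at (x, y) = (5, 5): LHS = 1/25, RHS = -24/25.

Answer: Never true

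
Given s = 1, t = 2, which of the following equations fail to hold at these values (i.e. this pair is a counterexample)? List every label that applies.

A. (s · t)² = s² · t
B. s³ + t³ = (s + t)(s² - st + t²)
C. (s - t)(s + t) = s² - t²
A

Evaluating each claim at the given values:
A. LHS = 4, RHS = 2 → fails here (LHS ≠ RHS)
B. LHS = 9, RHS = 9 → holds here (LHS = RHS)
C. LHS = -3, RHS = -3 → holds here (LHS = RHS)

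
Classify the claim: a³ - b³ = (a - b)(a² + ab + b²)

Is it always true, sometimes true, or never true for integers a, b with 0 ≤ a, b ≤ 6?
Always true

The identity holds for every pair in the range. For instance at (a, b) = (0, 6): both sides equal -216.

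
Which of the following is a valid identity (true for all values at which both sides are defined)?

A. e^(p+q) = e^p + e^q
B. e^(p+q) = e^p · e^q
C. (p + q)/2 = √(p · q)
A: fails at (3, 7) — LHS = e^10 ≈ 22026.5, RHS = e^3 + e^7 ≈ 1117.
B: holds — e.g. at (4, 4), both sides equal e^8 ≈ 2981.
C: fails at (1, 3) — LHS = 2, RHS = √(3) ≈ 1.732.

Answer: B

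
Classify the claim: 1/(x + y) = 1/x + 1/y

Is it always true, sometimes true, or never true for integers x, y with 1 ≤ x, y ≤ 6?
Never true

The claim fails for every pair in the range. For instance at (x, y) = (6, 2): LHS = 1/8, RHS = 2/3.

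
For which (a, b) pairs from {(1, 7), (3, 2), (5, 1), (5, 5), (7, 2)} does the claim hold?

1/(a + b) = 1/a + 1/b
None

Testing each pair:
(1, 7): LHS = 1/8, RHS = 8/7 → fails
(3, 2): LHS = 1/5, RHS = 5/6 → fails
(5, 1): LHS = 1/6, RHS = 6/5 → fails
(5, 5): LHS = 1/10, RHS = 2/5 → fails
(7, 2): LHS = 1/9, RHS = 9/14 → fails

No pair satisfies the claim.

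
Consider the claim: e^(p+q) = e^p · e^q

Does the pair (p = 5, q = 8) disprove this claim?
Substituting p = 5, q = 8:
LHS = e^(5+8) = e^13 ≈ 442413.4
RHS = e^5 · e^8 = e^13 ≈ 442413.4

The sides agree, so this pair does not disprove the claim.

Answer: No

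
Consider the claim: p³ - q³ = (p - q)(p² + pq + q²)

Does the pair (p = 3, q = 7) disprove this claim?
Substituting p = 3, q = 7:
LHS = 3³ - 7³ = -316
RHS = (3 - 7)(3² + 3·7 + 7²) = -316

The sides agree, so this pair does not disprove the claim.

Answer: No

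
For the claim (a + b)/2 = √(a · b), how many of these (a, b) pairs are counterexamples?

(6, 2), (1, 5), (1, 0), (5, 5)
Testing each pair:
(6, 2): LHS = 4, RHS = 2·√(3) ≈ 3.464 → counterexample
(1, 5): LHS = 3, RHS = √(5) ≈ 2.236 → counterexample
(1, 0): LHS = 1/2, RHS = 0 → counterexample
(5, 5): LHS = 5, RHS = 5 → satisfies claim

That makes 3 counterexamples.

Answer: 3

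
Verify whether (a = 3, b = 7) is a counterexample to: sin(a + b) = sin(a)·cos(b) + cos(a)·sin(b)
No

Substituting a = 3, b = 7:
LHS = sin(3 + 7) = sin(10) ≈ -0.544
RHS = sin(3)·cos(7) + cos(3)·sin(7) = sin(7)·cos(3) + sin(3)·cos(7) ≈ -0.544

The sides agree, so this pair does not disprove the claim.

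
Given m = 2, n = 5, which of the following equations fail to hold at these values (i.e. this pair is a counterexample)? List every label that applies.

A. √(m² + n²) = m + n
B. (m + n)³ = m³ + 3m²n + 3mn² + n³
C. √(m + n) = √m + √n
A, C

Evaluating each claim at the given values:
A. LHS = √(29) ≈ 5.385, RHS = 7 → fails here (LHS ≠ RHS)
B. LHS = 343, RHS = 343 → holds here (LHS = RHS)
C. LHS = √(7) ≈ 2.646, RHS = √(2) + √(5) ≈ 3.65 → fails here (LHS ≠ RHS)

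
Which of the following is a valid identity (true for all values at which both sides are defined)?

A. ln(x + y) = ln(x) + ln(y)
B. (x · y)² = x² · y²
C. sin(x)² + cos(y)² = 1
B

A: fails at (1, 2) — LHS = ln(3) ≈ 1.099, RHS = ln(2) ≈ 0.6931.
B: holds — e.g. at (1, 3), both sides equal 9.
C: fails at (6, 7) — LHS = sin(6)² + cos(7)² ≈ 0.6464, RHS = 1.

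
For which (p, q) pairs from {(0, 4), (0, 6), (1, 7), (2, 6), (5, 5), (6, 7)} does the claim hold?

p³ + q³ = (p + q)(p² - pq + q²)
Testing each pair:
(0, 4): LHS = 64, RHS = 64 → holds
(0, 6): LHS = 216, RHS = 216 → holds
(1, 7): LHS = 344, RHS = 344 → holds
(2, 6): LHS = 224, RHS = 224 → holds
(5, 5): LHS = 250, RHS = 250 → holds
(6, 7): LHS = 559, RHS = 559 → holds

Every pair satisfies the claim.

Answer: All pairs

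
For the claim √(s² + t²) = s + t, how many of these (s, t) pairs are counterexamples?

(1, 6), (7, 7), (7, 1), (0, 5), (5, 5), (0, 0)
4

Testing each pair:
(1, 6): LHS = √(37) ≈ 6.083, RHS = 7 → counterexample
(7, 7): LHS = 7·√(2) ≈ 9.899, RHS = 14 → counterexample
(7, 1): LHS = 5·√(2) ≈ 7.071, RHS = 8 → counterexample
(0, 5): LHS = 5, RHS = 5 → satisfies claim
(5, 5): LHS = 5·√(2) ≈ 7.071, RHS = 10 → counterexample
(0, 0): LHS = 0, RHS = 0 → satisfies claim

That makes 4 counterexamples.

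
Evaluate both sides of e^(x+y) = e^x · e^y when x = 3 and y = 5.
LHS = e^(3+5) = e^8 ≈ 2981
RHS = e^3 · e^5 = e^8 ≈ 2981

LHS = RHS: the two sides agree.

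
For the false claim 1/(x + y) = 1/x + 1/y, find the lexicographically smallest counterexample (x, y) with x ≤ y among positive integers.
Substituting (1, 1) into the claim:
LHS = 1/(1 + 1) = 1/2
RHS = 1/1 + 1/1 = 2

Since LHS ≠ RHS, this pair disproves the claim, and no lexicographically smaller pair (x ≤ y, positive integers) does.

For instance (4, 4) is also a counterexample (LHS = 1/8, RHS = 1/2), but it's lexicographically larger.

Answer: (x, y) = (1, 1)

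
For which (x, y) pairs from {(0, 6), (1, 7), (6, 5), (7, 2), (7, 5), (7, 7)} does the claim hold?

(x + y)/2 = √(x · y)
(7, 7)

Testing each pair:
(0, 6): LHS = 3, RHS = 0 → fails
(1, 7): LHS = 4, RHS = √(7) ≈ 2.646 → fails
(6, 5): LHS = 11/2, RHS = √(30) ≈ 5.477 → fails
(7, 2): LHS = 9/2, RHS = √(14) ≈ 3.742 → fails
(7, 5): LHS = 6, RHS = √(35) ≈ 5.916 → fails
(7, 7): LHS = 7, RHS = 7 → holds

1 of 6 pairs satisfies the claim.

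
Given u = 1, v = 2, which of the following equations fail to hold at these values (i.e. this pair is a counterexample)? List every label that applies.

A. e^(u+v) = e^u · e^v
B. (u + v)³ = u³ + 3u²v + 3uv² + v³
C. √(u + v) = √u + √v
Evaluating each claim at the given values:
A. LHS = e^3 ≈ 20.09, RHS = e^3 ≈ 20.09 → holds here (LHS = RHS)
B. LHS = 27, RHS = 27 → holds here (LHS = RHS)
C. LHS = √(3) ≈ 1.732, RHS = 1 + √(2) ≈ 2.414 → fails here (LHS ≠ RHS)

Answer: C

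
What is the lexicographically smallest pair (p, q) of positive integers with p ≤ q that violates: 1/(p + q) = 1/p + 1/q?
(p, q) = (1, 1)

Substituting (1, 1) into the claim:
LHS = 1/(1 + 1) = 1/2
RHS = 1/1 + 1/1 = 2

Since LHS ≠ RHS, this pair disproves the claim, and no lexicographically smaller pair (p ≤ q, positive integers) does.

For instance (5, 5) is also a counterexample (LHS = 1/10, RHS = 2/5), but it's lexicographically larger.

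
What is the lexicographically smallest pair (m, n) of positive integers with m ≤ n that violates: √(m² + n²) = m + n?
Substituting (1, 1) into the claim:
LHS = √(1² + 1²) = √(2) ≈ 1.414
RHS = 1 + 1 = 2

Since LHS ≠ RHS, this pair disproves the claim, and no lexicographically smaller pair (m ≤ n, positive integers) does.

For instance (3, 8) is also a counterexample (LHS = √(73) ≈ 8.544, RHS = 11), but it's lexicographically larger.

Answer: (m, n) = (1, 1)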